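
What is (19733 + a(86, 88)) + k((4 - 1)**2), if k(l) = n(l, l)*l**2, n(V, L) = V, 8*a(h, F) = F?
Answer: 20473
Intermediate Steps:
a(h, F) = F/8
k(l) = l**3 (k(l) = l*l**2 = l**3)
(19733 + a(86, 88)) + k((4 - 1)**2) = (19733 + (1/8)*88) + ((4 - 1)**2)**3 = (19733 + 11) + (3**2)**3 = 19744 + 9**3 = 19744 + 729 = 20473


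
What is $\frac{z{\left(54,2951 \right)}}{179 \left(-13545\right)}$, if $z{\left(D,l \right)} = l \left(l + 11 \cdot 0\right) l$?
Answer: $- \frac{25698491351}{2424555} \approx -10599.0$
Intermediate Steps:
$z{\left(D,l \right)} = l^{3}$ ($z{\left(D,l \right)} = l \left(l + 0\right) l = l l l = l^{2} l = l^{3}$)
$\frac{z{\left(54,2951 \right)}}{179 \left(-13545\right)} = \frac{2951^{3}}{179 \left(-13545\right)} = \frac{25698491351}{-2424555} = 25698491351 \left(- \frac{1}{2424555}\right) = - \frac{25698491351}{2424555}$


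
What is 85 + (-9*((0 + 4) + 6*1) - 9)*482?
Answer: -47633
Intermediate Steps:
85 + (-9*((0 + 4) + 6*1) - 9)*482 = 85 + (-9*(4 + 6) - 9)*482 = 85 + (-9*10 - 9)*482 = 85 + (-90 - 9)*482 = 85 - 99*482 = 85 - 47718 = -47633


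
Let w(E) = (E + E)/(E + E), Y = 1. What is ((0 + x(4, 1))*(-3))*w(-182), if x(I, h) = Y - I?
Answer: 9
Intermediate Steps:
x(I, h) = 1 - I
w(E) = 1 (w(E) = (2*E)/((2*E)) = (2*E)*(1/(2*E)) = 1)
((0 + x(4, 1))*(-3))*w(-182) = ((0 + (1 - 1*4))*(-3))*1 = ((0 + (1 - 4))*(-3))*1 = ((0 - 3)*(-3))*1 = -3*(-3)*1 = 9*1 = 9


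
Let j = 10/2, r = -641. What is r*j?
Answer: -3205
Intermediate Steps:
j = 5 (j = 10*(½) = 5)
r*j = -641*5 = -3205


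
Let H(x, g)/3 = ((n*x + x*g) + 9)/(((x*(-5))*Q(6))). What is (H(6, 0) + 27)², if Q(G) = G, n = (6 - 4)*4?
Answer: 271441/400 ≈ 678.60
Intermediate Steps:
n = 8 (n = 2*4 = 8)
H(x, g) = -(9 + 8*x + g*x)/(10*x) (H(x, g) = 3*(((8*x + x*g) + 9)/(((x*(-5))*6))) = 3*(((8*x + g*x) + 9)/((-5*x*6))) = 3*((9 + 8*x + g*x)/((-30*x))) = 3*((9 + 8*x + g*x)*(-1/(30*x))) = 3*(-(9 + 8*x + g*x)/(30*x)) = -(9 + 8*x + g*x)/(10*x))
(H(6, 0) + 27)² = ((⅒)*(-9 - 1*6*(8 + 0))/6 + 27)² = ((⅒)*(⅙)*(-9 - 1*6*8) + 27)² = ((⅒)*(⅙)*(-9 - 48) + 27)² = ((⅒)*(⅙)*(-57) + 27)² = (-19/20 + 27)² = (521/20)² = 271441/400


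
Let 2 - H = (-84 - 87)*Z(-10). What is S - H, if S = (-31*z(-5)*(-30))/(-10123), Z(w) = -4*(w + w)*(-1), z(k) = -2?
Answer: 138464254/10123 ≈ 13678.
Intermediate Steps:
Z(w) = 8*w (Z(w) = -8*w*(-1) = 8*w)
S = 1860/10123 (S = (-31*(-2)*(-30))/(-10123) = (62*(-30))*(-1/10123) = -1860*(-1/10123) = 1860/10123 ≈ 0.18374)
H = -13678 (H = 2 - (-84 - 87)*8*(-10) = 2 - (-171)*(-80) = 2 - 1*13680 = 2 - 13680 = -13678)
S - H = 1860/10123 - 1*(-13678) = 1860/10123 + 13678 = 138464254/10123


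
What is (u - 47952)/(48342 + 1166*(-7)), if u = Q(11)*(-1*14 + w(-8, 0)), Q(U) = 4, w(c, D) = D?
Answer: -12002/10045 ≈ -1.1948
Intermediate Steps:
u = -56 (u = 4*(-1*14 + 0) = 4*(-14 + 0) = 4*(-14) = -56)
(u - 47952)/(48342 + 1166*(-7)) = (-56 - 47952)/(48342 + 1166*(-7)) = -48008/(48342 - 8162) = -48008/40180 = -48008*1/40180 = -12002/10045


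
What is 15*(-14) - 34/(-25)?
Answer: -5216/25 ≈ -208.64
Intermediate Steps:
15*(-14) - 34/(-25) = -210 - 34*(-1/25) = -210 + 34/25 = -5216/25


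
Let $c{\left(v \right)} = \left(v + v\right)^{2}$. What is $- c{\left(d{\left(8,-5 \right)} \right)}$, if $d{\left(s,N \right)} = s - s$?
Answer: $0$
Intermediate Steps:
$d{\left(s,N \right)} = 0$
$c{\left(v \right)} = 4 v^{2}$ ($c{\left(v \right)} = \left(2 v\right)^{2} = 4 v^{2}$)
$- c{\left(d{\left(8,-5 \right)} \right)} = - 4 \cdot 0^{2} = - 4 \cdot 0 = \left(-1\right) 0 = 0$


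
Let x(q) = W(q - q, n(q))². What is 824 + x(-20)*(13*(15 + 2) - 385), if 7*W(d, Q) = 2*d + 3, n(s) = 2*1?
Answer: 38900/49 ≈ 793.88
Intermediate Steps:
n(s) = 2
W(d, Q) = 3/7 + 2*d/7 (W(d, Q) = (2*d + 3)/7 = (3 + 2*d)/7 = 3/7 + 2*d/7)
x(q) = 9/49 (x(q) = (3/7 + 2*(q - q)/7)² = (3/7 + (2/7)*0)² = (3/7 + 0)² = (3/7)² = 9/49)
824 + x(-20)*(13*(15 + 2) - 385) = 824 + 9*(13*(15 + 2) - 385)/49 = 824 + 9*(13*17 - 385)/49 = 824 + 9*(221 - 385)/49 = 824 + (9/49)*(-164) = 824 - 1476/49 = 38900/49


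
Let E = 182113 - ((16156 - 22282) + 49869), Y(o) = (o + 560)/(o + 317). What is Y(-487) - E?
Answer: -23522973/170 ≈ -1.3837e+5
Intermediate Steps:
Y(o) = (560 + o)/(317 + o)
E = 138370 (E = 182113 - (-6126 + 49869) = 182113 - 1*43743 = 182113 - 43743 = 138370)
Y(-487) - E = (560 - 487)/(317 - 487) - 1*138370 = 73/(-170) - 138370 = -1/170*73 - 138370 = -73/170 - 138370 = -23522973/170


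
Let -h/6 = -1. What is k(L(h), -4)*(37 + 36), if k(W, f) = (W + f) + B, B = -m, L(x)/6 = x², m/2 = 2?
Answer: 15184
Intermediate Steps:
m = 4 (m = 2*2 = 4)
h = 6 (h = -6*(-1) = 6)
L(x) = 6*x²
B = -4 (B = -1*4 = -4)
k(W, f) = -4 + W + f (k(W, f) = (W + f) - 4 = -4 + W + f)
k(L(h), -4)*(37 + 36) = (-4 + 6*6² - 4)*(37 + 36) = (-4 + 6*36 - 4)*73 = (-4 + 216 - 4)*73 = 208*73 = 15184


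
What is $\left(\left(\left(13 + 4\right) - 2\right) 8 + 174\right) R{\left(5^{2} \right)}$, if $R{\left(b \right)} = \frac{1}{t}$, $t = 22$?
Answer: $\frac{147}{11} \approx 13.364$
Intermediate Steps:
$R{\left(b \right)} = \frac{1}{22}$
$\left(\left(\left(13 + 4\right) - 2\right) 8 + 174\right) R{\left(5^{2} \right)} = \left(\left(\left(13 + 4\right) - 2\right) 8 + 174\right) \frac{1}{22} = \left(\left(17 - 2\right) 8 + 174\right) \frac{1}{22} = \left(15 \cdot 8 + 174\right) \frac{1}{22} = \left(120 + 174\right) \frac{1}{22} = 294 \cdot \frac{1}{22} = \frac{147}{11}$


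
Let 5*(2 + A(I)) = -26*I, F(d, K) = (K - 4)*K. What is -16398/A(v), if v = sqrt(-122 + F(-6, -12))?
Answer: -13665/787 + 35529*sqrt(70)/787 ≈ 360.35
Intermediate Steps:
F(d, K) = K*(-4 + K) (F(d, K) = (-4 + K)*K = K*(-4 + K))
v = sqrt(70) (v = sqrt(-122 - 12*(-4 - 12)) = sqrt(-122 - 12*(-16)) = sqrt(-122 + 192) = sqrt(70) ≈ 8.3666)
A(I) = -2 - 26*I/5 (A(I) = -2 + (-26*I)/5 = -2 - 26*I/5)
-16398/A(v) = -16398/(-2 - 26*sqrt(70)/5)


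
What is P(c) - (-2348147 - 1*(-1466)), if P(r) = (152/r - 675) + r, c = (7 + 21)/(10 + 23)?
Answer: 541968964/231 ≈ 2.3462e+6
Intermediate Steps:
c = 28/33 ≈ 0.84848
P(r) = -675 + r + 152/r (P(r) = (-675 + 152/r) + r = -675 + r + 152/r)
P(c) - (-2348147 - 1*(-1466)) = (-675 + 28/33 + 152/(28/33)) - (-2348147 - 1*(-1466)) = (-675 + 28/33 + 152*(33/28)) - (-2348147 + 1466) = (-675 + 28/33 + 1254/7) - 1*(-2346681) = -114347/231 + 2346681 = 541968964/231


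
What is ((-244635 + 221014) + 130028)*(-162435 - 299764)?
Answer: -49181208993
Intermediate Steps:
((-244635 + 221014) + 130028)*(-162435 - 299764) = (-23621 + 130028)*(-462199) = 106407*(-462199) = -49181208993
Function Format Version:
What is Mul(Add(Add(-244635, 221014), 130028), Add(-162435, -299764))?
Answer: -49181208993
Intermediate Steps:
Mul(Add(Add(-244635, 221014), 130028), Add(-162435, -299764)) = Mul(Add(-23621, 130028), -462199) = Mul(106407, -462199) = -49181208993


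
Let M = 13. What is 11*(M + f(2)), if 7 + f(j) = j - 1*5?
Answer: 33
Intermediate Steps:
f(j) = -12 + j (f(j) = -7 + (j - 1*5) = -7 + (j - 5) = -7 + (-5 + j) = -12 + j)
11*(M + f(2)) = 11*(13 + (-12 + 2)) = 11*(13 - 10) = 11*3 = 33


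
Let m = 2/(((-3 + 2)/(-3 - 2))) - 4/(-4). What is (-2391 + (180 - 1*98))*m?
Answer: -25399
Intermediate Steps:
m = 11 (m = 2/((-1/(-5))) - 4*(-¼) = 2/((-1*(-⅕))) + 1 = 2/(⅕) + 1 = 2*5 + 1 = 10 + 1 = 11)
(-2391 + (180 - 1*98))*m = (-2391 + (180 - 1*98))*11 = (-2391 + (180 - 98))*11 = (-2391 + 82)*11 = -2309*11 = -25399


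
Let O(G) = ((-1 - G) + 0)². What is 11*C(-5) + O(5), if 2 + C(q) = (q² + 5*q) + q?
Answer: -41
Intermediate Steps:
O(G) = (-1 - G)²
C(q) = -2 + q² + 6*q (C(q) = -2 + ((q² + 5*q) + q) = -2 + (q² + 6*q) = -2 + q² + 6*q)
11*C(-5) + O(5) = 11*(-2 + (-5)² + 6*(-5)) + (1 + 5)² = 11*(-2 + 25 - 30) + 6² = 11*(-7) + 36 = -77 + 36 = -41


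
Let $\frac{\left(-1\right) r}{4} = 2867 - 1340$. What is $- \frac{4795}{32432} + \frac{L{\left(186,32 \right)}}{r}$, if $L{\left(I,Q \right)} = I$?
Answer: $- \frac{2943351}{16507888} \approx -0.1783$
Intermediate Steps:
$r = -6108$ ($r = - 4 \left(2867 - 1340\right) = \left(-4\right) 1527 = -6108$)
$- \frac{4795}{32432} + \frac{L{\left(186,32 \right)}}{r} = - \frac{4795}{32432} + \frac{186}{-6108} = \left(-4795\right) \frac{1}{32432} + 186 \left(- \frac{1}{6108}\right) = - \frac{4795}{32432} - \frac{31}{1018} = - \frac{2943351}{16507888}$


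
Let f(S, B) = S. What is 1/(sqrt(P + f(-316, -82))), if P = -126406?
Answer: -I*sqrt(126722)/126722 ≈ -0.0028091*I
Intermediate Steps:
1/(sqrt(P + f(-316, -82))) = 1/(sqrt(-126406 - 316)) = 1/(sqrt(-126722)) = 1/(I*sqrt(126722)) = -I*sqrt(126722)/126722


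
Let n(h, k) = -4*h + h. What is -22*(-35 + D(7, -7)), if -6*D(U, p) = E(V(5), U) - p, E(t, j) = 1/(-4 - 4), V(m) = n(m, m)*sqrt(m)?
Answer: 19085/24 ≈ 795.21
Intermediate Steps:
n(h, k) = -3*h
V(m) = -3*m**(3/2) (V(m) = (-3*m)*sqrt(m) = -3*m**(3/2))
E(t, j) = -1/8 (E(t, j) = 1/(-8) = -1/8)
D(U, p) = 1/48 + p/6 (D(U, p) = -(-1/8 - p)/6 = 1/48 + p/6)
-22*(-35 + D(7, -7)) = -22*(-35 + (1/48 + (1/6)*(-7))) = -22*(-35 + (1/48 - 7/6)) = -22*(-35 - 55/48) = -22*(-1735/48) = 19085/24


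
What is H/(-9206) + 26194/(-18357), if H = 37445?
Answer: -928519829/168994542 ≈ -5.4944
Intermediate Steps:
H/(-9206) + 26194/(-18357) = 37445/(-9206) + 26194/(-18357) = 37445*(-1/9206) + 26194*(-1/18357) = -37445/9206 - 26194/18357 = -928519829/168994542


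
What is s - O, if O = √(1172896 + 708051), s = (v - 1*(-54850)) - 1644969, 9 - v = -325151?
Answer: -1264959 - √1880947 ≈ -1.2663e+6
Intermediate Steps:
v = 325160 (v = 9 - 1*(-325151) = 9 + 325151 = 325160)
s = -1264959 (s = (325160 - 1*(-54850)) - 1644969 = (325160 + 54850) - 1644969 = 380010 - 1644969 = -1264959)
O = √1880947 ≈ 1371.5
s - O = -1264959 - √1880947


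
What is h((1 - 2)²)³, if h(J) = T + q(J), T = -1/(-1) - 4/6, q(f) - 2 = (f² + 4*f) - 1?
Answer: 6859/27 ≈ 254.04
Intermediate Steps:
q(f) = 1 + f² + 4*f (q(f) = 2 + ((f² + 4*f) - 1) = 2 + (-1 + f² + 4*f) = 1 + f² + 4*f)
T = ⅓ (T = -1*(-1) - 4*⅙ = 1 - ⅔ = ⅓ ≈ 0.33333)
h(J) = 4/3 + J² + 4*J (h(J) = ⅓ + (1 + J² + 4*J) = 4/3 + J² + 4*J)
h((1 - 2)²)³ = (4/3 + ((1 - 2)²)² + 4*(1 - 2)²)³ = (4/3 + ((-1)²)² + 4*(-1)²)³ = (4/3 + 1² + 4*1)³ = (4/3 + 1 + 4)³ = (19/3)³ = 6859/27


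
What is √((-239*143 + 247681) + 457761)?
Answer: 3*√74585 ≈ 819.31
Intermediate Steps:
√((-239*143 + 247681) + 457761) = √((-34177 + 247681) + 457761) = √(213504 + 457761) = √671265 = 3*√74585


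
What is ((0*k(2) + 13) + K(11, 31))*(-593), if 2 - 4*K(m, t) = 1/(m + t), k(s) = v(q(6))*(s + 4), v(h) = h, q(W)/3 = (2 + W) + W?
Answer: -1344331/168 ≈ -8002.0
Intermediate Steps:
q(W) = 6 + 6*W (q(W) = 3*((2 + W) + W) = 3*(2 + 2*W) = 6 + 6*W)
k(s) = 168 + 42*s (k(s) = (6 + 6*6)*(s + 4) = (6 + 36)*(4 + s) = 42*(4 + s) = 168 + 42*s)
K(m, t) = ½ - 1/(4*(m + t))
((0*k(2) + 13) + K(11, 31))*(-593) = ((0*(168 + 42*2) + 13) + (-¼ + (½)*11 + (½)*31)/(11 + 31))*(-593) = ((0*(168 + 84) + 13) + (-¼ + 11/2 + 31/2)/42)*(-593) = ((0*252 + 13) + (1/42)*(83/4))*(-593) = ((0 + 13) + 83/168)*(-593) = (13 + 83/168)*(-593) = (2267/168)*(-593) = -1344331/168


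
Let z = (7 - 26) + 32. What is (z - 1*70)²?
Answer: 3249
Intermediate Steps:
z = 13 (z = -19 + 32 = 13)
(z - 1*70)² = (13 - 1*70)² = (13 - 70)² = (-57)² = 3249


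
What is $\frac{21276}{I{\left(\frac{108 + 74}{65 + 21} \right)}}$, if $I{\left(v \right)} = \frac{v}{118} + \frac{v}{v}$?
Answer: $\frac{107954424}{5165} \approx 20901.0$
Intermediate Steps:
$I{\left(v \right)} = 1 + \frac{v}{118}$ ($I{\left(v \right)} = v \frac{1}{118} + 1 = \frac{v}{118} + 1 = 1 + \frac{v}{118}$)
$\frac{21276}{I{\left(\frac{108 + 74}{65 + 21} \right)}} = \frac{21276}{1 + \frac{\left(108 + 74\right) \frac{1}{65 + 21}}{118}} = \frac{21276}{1 + \frac{182 \cdot \frac{1}{86}}{118}} = \frac{21276}{1 + \frac{1}{118} \cdot \frac{91}{43}} = \frac{21276}{1 + \frac{91}{5074}} = \frac{21276}{\frac{5165}{5074}} = 21276 \cdot \frac{5074}{5165} = \frac{107954424}{5165}$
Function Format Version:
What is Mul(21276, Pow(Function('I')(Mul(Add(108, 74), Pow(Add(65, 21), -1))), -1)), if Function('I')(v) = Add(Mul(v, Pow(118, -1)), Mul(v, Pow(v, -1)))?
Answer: Rational(107954424, 5165) ≈ 20901.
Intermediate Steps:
Function('I')(v) = Add(1, Mul(Rational(1, 118), v)) (Function('I')(v) = Add(Mul(v, Rational(1, 118)), 1) = Add(Mul(Rational(1, 118), v), 1) = Add(1, Mul(Rational(1, 118), v)))
Mul(21276, Pow(Function('I')(Mul(Add(108, 74), Pow(Add(65, 21), -1))), -1)) = Mul(21276, Pow(Add(1, Mul(Rational(1, 118), Mul(Add(108, 74), Pow(Add(65, 21), -1)))), -1)) = Mul(21276, Pow(Add(1, Mul(Rational(1, 118), Mul(182, Pow(86, -1)))), -1)) = Mul(21276, Pow(Add(1, Mul(Rational(1, 118), Mul(182, Rational(1, 86)))), -1)) = Mul(21276, Pow(Add(1, Mul(Rational(1, 118), Rational(91, 43))), -1)) = Mul(21276, Pow(Add(1, Rational(91, 5074)), -1)) = Mul(21276, Pow(Rational(5165, 5074), -1)) = Mul(21276, Rational(5074, 5165)) = Rational(107954424, 5165)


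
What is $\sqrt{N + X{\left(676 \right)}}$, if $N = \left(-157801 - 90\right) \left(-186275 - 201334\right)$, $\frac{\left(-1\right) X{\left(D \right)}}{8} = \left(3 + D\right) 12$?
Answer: $3 \sqrt{6799989715} \approx 2.4739 \cdot 10^{5}$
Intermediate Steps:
$X{\left(D \right)} = -288 - 96 D$ ($X{\left(D \right)} = - 8 \left(3 + D\right) 12 = - 8 \left(36 + 12 D\right) = -288 - 96 D$)
$N = 61199972619$ ($N = \left(-157891\right) \left(-387609\right) = 61199972619$)
$\sqrt{N + X{\left(676 \right)}} = \sqrt{61199972619 - 65184} = \sqrt{61199907435} = 3 \sqrt{6799989715}$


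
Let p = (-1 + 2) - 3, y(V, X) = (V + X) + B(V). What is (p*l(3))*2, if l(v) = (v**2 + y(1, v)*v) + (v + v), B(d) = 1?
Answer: -120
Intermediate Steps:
y(V, X) = 1 + V + X (y(V, X) = (V + X) + 1 = 1 + V + X)
p = -2 (p = 1 - 3 = -2)
l(v) = v**2 + 2*v + v*(2 + v) (l(v) = (v**2 + (1 + 1 + v)*v) + (v + v) = (v**2 + (2 + v)*v) + 2*v = (v**2 + v*(2 + v)) + 2*v = v**2 + 2*v + v*(2 + v))
(p*l(3))*2 = -4*3*(2 + 3)*2 = -4*3*5*2 = -2*30*2 = -60*2 = -120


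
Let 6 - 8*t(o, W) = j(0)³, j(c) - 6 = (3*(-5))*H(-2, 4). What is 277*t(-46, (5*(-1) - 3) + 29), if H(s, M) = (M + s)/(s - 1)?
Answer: -566465/4 ≈ -1.4162e+5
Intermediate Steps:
H(s, M) = (M + s)/(-1 + s)
j(c) = 16 (j(c) = 6 + (3*(-5))*((4 - 2)/(-1 - 2)) = 6 - 15*2/(-3) = 6 - (-5)*2 = 6 - 15*(-⅔) = 6 + 10 = 16)
t(o, W) = -2045/4 (t(o, W) = ¾ - ⅛*16³ = ¾ - ⅛*4096 = ¾ - 512 = -2045/4)
277*t(-46, (5*(-1) - 3) + 29) = 277*(-2045/4) = -566465/4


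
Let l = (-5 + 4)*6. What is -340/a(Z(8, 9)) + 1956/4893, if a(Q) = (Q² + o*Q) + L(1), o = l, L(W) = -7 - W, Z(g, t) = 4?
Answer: 141243/6524 ≈ 21.650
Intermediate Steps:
l = -6 (l = -1*6 = -6)
o = -6
a(Q) = -8 + Q² - 6*Q (a(Q) = (Q² - 6*Q) + (-7 - 1*1) = (Q² - 6*Q) + (-7 - 1) = (Q² - 6*Q) - 8 = -8 + Q² - 6*Q)
-340/a(Z(8, 9)) + 1956/4893 = -340/(-8 + 4² - 6*4) + 1956/4893 = -340/(-8 + 16 - 24) + 1956*(1/4893) = -340/(-16) + 652/1631 = -340*(-1/16) + 652/1631 = 85/4 + 652/1631 = 141243/6524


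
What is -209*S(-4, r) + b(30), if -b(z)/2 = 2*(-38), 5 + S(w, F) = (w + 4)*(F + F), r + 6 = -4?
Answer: 1197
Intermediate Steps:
r = -10 (r = -6 - 4 = -10)
S(w, F) = -5 + 2*F*(4 + w) (S(w, F) = -5 + (w + 4)*(F + F) = -5 + (4 + w)*(2*F) = -5 + 2*F*(4 + w))
b(z) = 152 (b(z) = -4*(-38) = -2*(-76) = 152)
-209*S(-4, r) + b(30) = -209*(-5 + 8*(-10) + 2*(-10)*(-4)) + 152 = -209*(-5 - 80 + 80) + 152 = -209*(-5) + 152 = 1045 + 152 = 1197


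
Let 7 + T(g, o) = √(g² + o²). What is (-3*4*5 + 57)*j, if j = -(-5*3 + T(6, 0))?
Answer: -48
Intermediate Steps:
T(g, o) = -7 + √(g² + o²)
j = 16 (j = -(-5*3 + (-7 + √(6² + 0²))) = -(-15 + (-7 + √(36 + 0))) = -(-15 + (-7 + √36)) = -(-15 + (-7 + 6)) = -(-15 - 1) = -1*(-16) = 16)
(-3*4*5 + 57)*j = (-3*4*5 + 57)*16 = (-12*5 + 57)*16 = (-60 + 57)*16 = -3*16 = -48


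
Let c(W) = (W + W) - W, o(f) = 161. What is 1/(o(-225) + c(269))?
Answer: 1/430 ≈ 0.0023256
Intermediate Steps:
c(W) = W (c(W) = 2*W - W = W)
1/(o(-225) + c(269)) = 1/(161 + 269) = 1/430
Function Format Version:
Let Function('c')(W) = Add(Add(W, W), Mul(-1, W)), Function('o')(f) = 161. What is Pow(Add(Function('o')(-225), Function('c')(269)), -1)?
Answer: Rational(1, 430) ≈ 0.0023256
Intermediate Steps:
Function('c')(W) = W (Function('c')(W) = Add(Mul(2, W), Mul(-1, W)) = W)
Pow(Add(Function('o')(-225), Function('c')(269)), -1) = Pow(Add(161, 269), -1) = Pow(430, -1) = Rational(1, 430)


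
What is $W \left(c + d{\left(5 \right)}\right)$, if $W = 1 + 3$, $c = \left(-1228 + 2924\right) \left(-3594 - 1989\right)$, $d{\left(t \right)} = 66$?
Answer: $-37874808$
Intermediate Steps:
$c = -9468768$ ($c = 1696 \left(-5583\right) = -9468768$)
$W = 4$
$W \left(c + d{\left(5 \right)}\right) = 4 \left(-9468768 + 66\right) = 4 \left(-9468702\right) = -37874808$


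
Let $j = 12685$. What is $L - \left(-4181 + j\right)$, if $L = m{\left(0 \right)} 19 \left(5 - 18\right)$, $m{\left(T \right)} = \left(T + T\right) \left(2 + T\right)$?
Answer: $-8504$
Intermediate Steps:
$m{\left(T \right)} = 2 T \left(2 + T\right)$
$L = 0$ ($L = 2 \cdot 0 \left(2 + 0\right) 19 \left(5 - 18\right) = 2 \cdot 0 \cdot 2 \cdot 19 \left(5 - 18\right) = 0 \cdot 19 \left(-13\right) = 0 \left(-13\right) = 0$)
$L - \left(-4181 + j\right) = 0 - \left(-4181 + 12685\right) = 0 - 8504 = -8504$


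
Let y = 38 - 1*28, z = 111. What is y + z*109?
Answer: 12109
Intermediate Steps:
y = 10 (y = 38 - 28 = 10)
y + z*109 = 10 + 111*109 = 10 + 12099 = 12109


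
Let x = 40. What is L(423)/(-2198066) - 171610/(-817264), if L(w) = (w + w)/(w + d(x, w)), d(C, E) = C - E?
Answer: 58936378301/280687533035 ≈ 0.20997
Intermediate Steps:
L(w) = w/20 (L(w) = (w + w)/(w + (40 - w)) = (2*w)/40 = (2*w)*(1/40) = w/20)
L(423)/(-2198066) - 171610/(-817264) = ((1/20)*423)/(-2198066) - 171610/(-817264) = (423/20)*(-1/2198066) - 171610*(-1/817264) = -423/43961320 + 85805/408632 = 58936378301/280687533035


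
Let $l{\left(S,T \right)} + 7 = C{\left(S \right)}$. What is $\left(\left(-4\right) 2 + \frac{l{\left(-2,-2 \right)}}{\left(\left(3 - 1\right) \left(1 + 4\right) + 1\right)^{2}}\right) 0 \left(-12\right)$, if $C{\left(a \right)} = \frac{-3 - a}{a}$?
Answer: $0$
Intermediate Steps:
$C{\left(a \right)} = \frac{-3 - a}{a}$
$l{\left(S,T \right)} = -7 + \frac{-3 - S}{S}$
$\left(\left(-4\right) 2 + \frac{l{\left(-2,-2 \right)}}{\left(\left(3 - 1\right) \left(1 + 4\right) + 1\right)^{2}}\right) 0 \left(-12\right) = \left(\left(-4\right) 2 + \frac{-8 - \frac{3}{-2}}{\left(\left(3 - 1\right) \left(1 + 4\right) + 1\right)^{2}}\right) 0 \left(-12\right) = \left(-8 + \frac{-8 - - \frac{3}{2}}{\left(2 \cdot 5 + 1\right)^{2}}\right) 0 \left(-12\right) = \left(-8 + \frac{-8 + \frac{3}{2}}{\left(10 + 1\right)^{2}}\right) 0 \left(-12\right) = \left(-8 - \frac{13}{2 \cdot 11^{2}}\right) 0 \left(-12\right) = \left(-8 - \frac{13}{2 \cdot 121}\right) 0 \left(-12\right) = \left(-8 - \frac{13}{242}\right) 0 \left(-12\right) = \left(- \frac{1949}{242}\right) 0 \left(-12\right) = 0 \left(-12\right) = 0$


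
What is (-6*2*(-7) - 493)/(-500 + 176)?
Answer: 409/324 ≈ 1.2623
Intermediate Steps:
(-6*2*(-7) - 493)/(-500 + 176) = (-12*(-7) - 493)/(-324) = (84 - 493)*(-1/324) = -409*(-1/324) = 409/324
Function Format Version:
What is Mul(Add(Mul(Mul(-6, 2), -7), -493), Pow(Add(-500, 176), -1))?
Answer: Rational(409, 324) ≈ 1.2623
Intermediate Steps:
Mul(Add(Mul(Mul(-6, 2), -7), -493), Pow(Add(-500, 176), -1)) = Mul(Add(Mul(-12, -7), -493), Pow(-324, -1)) = Mul(Add(84, -493), Rational(-1, 324)) = Mul(-409, Rational(-1, 324)) = Rational(409, 324)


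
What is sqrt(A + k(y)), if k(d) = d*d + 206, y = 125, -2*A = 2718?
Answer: 6*sqrt(402) ≈ 120.30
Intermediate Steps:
A = -1359 (A = -1/2*2718 = -1359)
k(d) = 206 + d**2 (k(d) = d**2 + 206 = 206 + d**2)
sqrt(A + k(y)) = sqrt(-1359 + (206 + 125**2)) = sqrt(-1359 + (206 + 15625)) = sqrt(-1359 + 15831) = sqrt(14472) = 6*sqrt(402)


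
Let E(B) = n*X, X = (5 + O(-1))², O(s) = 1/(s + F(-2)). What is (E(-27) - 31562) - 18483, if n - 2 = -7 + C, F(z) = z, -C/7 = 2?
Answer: -454129/9 ≈ -50459.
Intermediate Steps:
C = -14 (C = -7*2 = -14)
O(s) = 1/(-2 + s) (O(s) = 1/(s - 2) = 1/(-2 + s))
X = 196/9 (X = (5 + 1/(-2 - 1))² = (5 + 1/(-3))² = (5 - ⅓)² = (14/3)² = 196/9 ≈ 21.778)
n = -19 (n = 2 + (-7 - 14) = 2 - 21 = -19)
E(B) = -3724/9 (E(B) = -19*196/9 = -3724/9)
(E(-27) - 31562) - 18483 = (-3724/9 - 31562) - 18483 = -287782/9 - 18483 = -454129/9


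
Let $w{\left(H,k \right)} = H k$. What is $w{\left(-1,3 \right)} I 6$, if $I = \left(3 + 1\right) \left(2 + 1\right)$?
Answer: $-216$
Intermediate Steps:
$I = 12$ ($I = 4 \cdot 3 = 12$)
$w{\left(-1,3 \right)} I 6 = \left(-1\right) 3 \cdot 12 \cdot 6 = \left(-3\right) 12 \cdot 6 = \left(-36\right) 6 = -216$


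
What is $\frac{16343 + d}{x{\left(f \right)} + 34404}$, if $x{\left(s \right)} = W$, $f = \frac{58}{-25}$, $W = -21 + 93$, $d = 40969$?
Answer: $\frac{4776}{2873} \approx 1.6624$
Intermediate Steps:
$W = 72$
$f = - \frac{58}{25}$ ($f = 58 \left(- \frac{1}{25}\right) = - \frac{58}{25} \approx -2.32$)
$x{\left(s \right)} = 72$
$\frac{16343 + d}{x{\left(f \right)} + 34404} = \frac{16343 + 40969}{72 + 34404} = \frac{57312}{34476} = 57312 \cdot \frac{1}{34476} = \frac{4776}{2873}$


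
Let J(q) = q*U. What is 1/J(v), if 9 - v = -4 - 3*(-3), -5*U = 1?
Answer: -5/4 ≈ -1.2500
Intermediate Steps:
U = -⅕ (U = -⅕*1 = -⅕ ≈ -0.20000)
v = 4 (v = 9 - (-4 - 3*(-3)) = 9 - (-4 + 9) = 9 - 1*5 = 9 - 5 = 4)
J(q) = -q/5 (J(q) = q*(-⅕) = -q/5)
1/J(v) = 1/(-⅕*4) = 1/(-⅘) = -5/4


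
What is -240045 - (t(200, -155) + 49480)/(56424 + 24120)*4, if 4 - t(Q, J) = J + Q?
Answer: -4833595559/20136 ≈ -2.4005e+5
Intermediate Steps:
t(Q, J) = 4 - J - Q (t(Q, J) = 4 - (J + Q) = 4 + (-J - Q) = 4 - J - Q)
-240045 - (t(200, -155) + 49480)/(56424 + 24120)*4 = -240045 - ((4 - 1*(-155) - 1*200) + 49480)/(56424 + 24120)*4 = -240045 - ((4 + 155 - 200) + 49480)/80544*4 = -240045 - (-41 + 49480)*(1/80544)*4 = -240045 - 49439*(1/80544)*4 = -240045 - 49439*4/80544 = -240045 - 1*49439/20136 = -240045 - 49439/20136 = -4833595559/20136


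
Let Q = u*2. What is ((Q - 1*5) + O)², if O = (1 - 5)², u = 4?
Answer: 361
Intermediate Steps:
Q = 8 (Q = 4*2 = 8)
O = 16 (O = (-4)² = 16)
((Q - 1*5) + O)² = ((8 - 1*5) + 16)² = ((8 - 5) + 16)² = (3 + 16)² = 19² = 361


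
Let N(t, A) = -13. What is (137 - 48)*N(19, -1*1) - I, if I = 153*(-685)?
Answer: 103648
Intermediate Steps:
I = -104805
(137 - 48)*N(19, -1*1) - I = (137 - 48)*(-13) - 1*(-104805) = 89*(-13) + 104805 = -1157 + 104805 = 103648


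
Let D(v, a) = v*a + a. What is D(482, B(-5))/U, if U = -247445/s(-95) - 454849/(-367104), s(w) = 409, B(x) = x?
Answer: 886556160/221643071 ≈ 3.9999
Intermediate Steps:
U = -221643071/367104 (U = -247445/409 - 454849/(-367104) = -247445*1/409 - 454849*(-1/367104) = -605 + 454849/367104 = -221643071/367104 ≈ -603.76)
D(v, a) = a + a*v (D(v, a) = a*v + a = a + a*v)
D(482, B(-5))/U = (-5*(1 + 482))/(-221643071/367104) = -5*483*(-367104/221643071) = -2415*(-367104/221643071) = 886556160/221643071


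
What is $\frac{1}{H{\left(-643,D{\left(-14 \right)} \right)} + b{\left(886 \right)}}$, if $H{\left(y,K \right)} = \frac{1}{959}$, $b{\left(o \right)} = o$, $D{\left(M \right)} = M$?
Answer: $\frac{959}{849675} \approx 0.0011287$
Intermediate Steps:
$H{\left(y,K \right)} = \frac{1}{959}$
$\frac{1}{H{\left(-643,D{\left(-14 \right)} \right)} + b{\left(886 \right)}} = \frac{1}{\frac{1}{959} + 886} = \frac{1}{\frac{849675}{959}} = \frac{959}{849675}$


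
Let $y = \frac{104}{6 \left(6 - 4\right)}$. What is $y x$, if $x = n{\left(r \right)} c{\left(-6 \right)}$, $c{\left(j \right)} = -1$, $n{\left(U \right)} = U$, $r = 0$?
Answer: $0$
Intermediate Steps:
$x = 0$ ($x = 0 \left(-1\right) = 0$)
$y = \frac{26}{3}$ ($y = \frac{104}{6 \cdot 2} = \frac{104}{12} = 104 \cdot \frac{1}{12} = \frac{26}{3} \approx 8.6667$)
$y x = \frac{26}{3} \cdot 0 = 0$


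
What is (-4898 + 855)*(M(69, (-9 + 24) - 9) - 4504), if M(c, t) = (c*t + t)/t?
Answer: 17926662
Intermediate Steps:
M(c, t) = (t + c*t)/t
(-4898 + 855)*(M(69, (-9 + 24) - 9) - 4504) = (-4898 + 855)*((1 + 69) - 4504) = -4043*(70 - 4504) = -4043*(-4434) = 17926662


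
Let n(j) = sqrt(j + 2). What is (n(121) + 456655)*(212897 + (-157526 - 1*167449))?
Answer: -51180979090 - 112078*sqrt(123) ≈ -5.1182e+10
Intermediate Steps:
n(j) = sqrt(2 + j)
(n(121) + 456655)*(212897 + (-157526 - 1*167449)) = (sqrt(2 + 121) + 456655)*(212897 + (-157526 - 1*167449)) = (sqrt(123) + 456655)*(212897 + (-157526 - 167449)) = (456655 + sqrt(123))*(212897 - 324975) = (456655 + sqrt(123))*(-112078) = -51180979090 - 112078*sqrt(123)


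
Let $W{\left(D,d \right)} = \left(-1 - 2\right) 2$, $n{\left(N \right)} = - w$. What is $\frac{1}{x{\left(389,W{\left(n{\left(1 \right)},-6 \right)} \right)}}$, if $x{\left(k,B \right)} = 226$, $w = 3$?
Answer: $\frac{1}{226} \approx 0.0044248$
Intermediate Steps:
$n{\left(N \right)} = -3$ ($n{\left(N \right)} = \left(-1\right) 3 = -3$)
$W{\left(D,d \right)} = -6$ ($W{\left(D,d \right)} = \left(-3\right) 2 = -6$)
$\frac{1}{x{\left(389,W{\left(n{\left(1 \right)},-6 \right)} \right)}} = \frac{1}{226}$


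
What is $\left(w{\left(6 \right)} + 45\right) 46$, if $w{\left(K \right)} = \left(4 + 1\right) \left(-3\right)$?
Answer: $1380$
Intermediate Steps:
$w{\left(K \right)} = -15$ ($w{\left(K \right)} = 5 \left(-3\right) = -15$)
$\left(w{\left(6 \right)} + 45\right) 46 = \left(-15 + 45\right) 46 = 30 \cdot 46 = 1380$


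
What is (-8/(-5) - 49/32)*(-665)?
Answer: -1463/32 ≈ -45.719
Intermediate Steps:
(-8/(-5) - 49/32)*(-665) = (-8*(-⅕) - 49*1/32)*(-665) = (8/5 - 49/32)*(-665) = (11/160)*(-665) = -1463/32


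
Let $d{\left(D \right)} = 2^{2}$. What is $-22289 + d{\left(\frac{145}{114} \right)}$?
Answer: $-22285$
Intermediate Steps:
$d{\left(D \right)} = 4$
$-22289 + d{\left(\frac{145}{114} \right)} = -22289 + 4 = -22285$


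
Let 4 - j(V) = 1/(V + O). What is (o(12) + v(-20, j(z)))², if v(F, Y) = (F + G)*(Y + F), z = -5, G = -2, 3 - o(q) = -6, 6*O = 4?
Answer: 21409129/169 ≈ 1.2668e+5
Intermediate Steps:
O = ⅔ (O = (⅙)*4 = ⅔ ≈ 0.66667)
o(q) = 9 (o(q) = 3 - 1*(-6) = 3 + 6 = 9)
j(V) = 4 - 1/(⅔ + V) (j(V) = 4 - 1/(V + ⅔) = 4 - 1/(⅔ + V))
v(F, Y) = (-2 + F)*(F + Y) (v(F, Y) = (F - 2)*(Y + F) = (-2 + F)*(F + Y))
(o(12) + v(-20, j(z)))² = (9 + ((-20)² - 2*(-20) - 2*(5 + 12*(-5))/(2 + 3*(-5)) - 20*(5 + 12*(-5))/(2 + 3*(-5))))² = (9 + (400 + 40 - 2*(5 - 60)/(2 - 15) - 20*(5 - 60)/(2 - 15)))² = (9 + (400 + 40 - 2*(-55)/(-13) - 20*(-55)/(-13)))² = (9 + (400 + 40 - (-2)*(-55)/13 - (-20)*(-55)/13))² = (9 + (400 + 40 - 2*55/13 - 20*55/13))² = (9 + (400 + 40 - 110/13 - 1100/13))² = (9 + 4510/13)² = (4627/13)² = 21409129/169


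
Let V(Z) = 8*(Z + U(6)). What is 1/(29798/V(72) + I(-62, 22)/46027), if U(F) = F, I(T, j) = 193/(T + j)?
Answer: 35901060/1714386919 ≈ 0.020941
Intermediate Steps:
V(Z) = 48 + 8*Z (V(Z) = 8*(Z + 6) = 8*(6 + Z) = 48 + 8*Z)
1/(29798/V(72) + I(-62, 22)/46027) = 1/(29798/(48 + 8*72) + (193/(-62 + 22))/46027) = 1/(29798/(48 + 576) + (193/(-40))*(1/46027)) = 1/(29798/624 + (193*(-1/40))*(1/46027)) = 1/(29798*(1/624) - 193/40*1/46027) = 1/(14899/312 - 193/1841080) = 1/(1714386919/35901060) = 35901060/1714386919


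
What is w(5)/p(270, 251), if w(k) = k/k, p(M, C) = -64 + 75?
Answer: 1/11 ≈ 0.090909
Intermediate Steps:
p(M, C) = 11
w(k) = 1
w(5)/p(270, 251) = 1/11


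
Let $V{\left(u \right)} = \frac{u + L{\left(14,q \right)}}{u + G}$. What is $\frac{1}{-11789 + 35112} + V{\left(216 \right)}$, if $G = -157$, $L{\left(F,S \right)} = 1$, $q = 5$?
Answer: $\frac{5061150}{1376057} \approx 3.678$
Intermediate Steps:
$V{\left(u \right)} = \frac{1 + u}{-157 + u}$ ($V{\left(u \right)} = \frac{u + 1}{u - 157} = \frac{1 + u}{-157 + u}$)
$\frac{1}{-11789 + 35112} + V{\left(216 \right)} = \frac{1}{-11789 + 35112} + \frac{1 + 216}{-157 + 216} = \frac{1}{23323} + \frac{1}{59} \cdot 217 = \frac{1}{23323} + \frac{217}{59} = \frac{5061150}{1376057}$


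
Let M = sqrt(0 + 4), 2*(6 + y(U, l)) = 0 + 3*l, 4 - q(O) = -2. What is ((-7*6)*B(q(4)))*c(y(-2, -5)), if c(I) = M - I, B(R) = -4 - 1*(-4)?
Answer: 0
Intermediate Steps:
q(O) = 6 (q(O) = 4 - 1*(-2) = 4 + 2 = 6)
y(U, l) = -6 + 3*l/2 (y(U, l) = -6 + (0 + 3*l)/2 = -6 + (3*l)/2 = -6 + 3*l/2)
B(R) = 0 (B(R) = -4 + 4 = 0)
M = 2 (M = sqrt(4) = 2)
c(I) = 2 - I
((-7*6)*B(q(4)))*c(y(-2, -5)) = (-7*6*0)*(2 - (-6 + (3/2)*(-5))) = (-42*0)*(2 - (-6 - 15/2)) = 0*(2 - 1*(-27/2)) = 0*(2 + 27/2) = 0*(31/2) = 0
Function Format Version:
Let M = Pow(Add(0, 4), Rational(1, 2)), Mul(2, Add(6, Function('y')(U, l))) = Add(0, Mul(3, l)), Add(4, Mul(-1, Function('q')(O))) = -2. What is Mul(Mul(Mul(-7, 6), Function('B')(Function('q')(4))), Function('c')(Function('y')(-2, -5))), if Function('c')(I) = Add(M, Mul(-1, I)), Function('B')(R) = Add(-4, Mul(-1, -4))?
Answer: 0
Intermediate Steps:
Function('q')(O) = 6 (Function('q')(O) = Add(4, Mul(-1, -2)) = Add(4, 2) = 6)
Function('y')(U, l) = Add(-6, Mul(Rational(3, 2), l)) (Function('y')(U, l) = Add(-6, Mul(Rational(1, 2), Add(0, Mul(3, l)))) = Add(-6, Mul(Rational(1, 2), Mul(3, l))) = Add(-6, Mul(Rational(3, 2), l)))
Function('B')(R) = 0 (Function('B')(R) = Add(-4, 4) = 0)
M = 2 (M = Pow(4, Rational(1, 2)) = 2)
Function('c')(I) = Add(2, Mul(-1, I))
Mul(Mul(Mul(-7, 6), Function('B')(Function('q')(4))), Function('c')(Function('y')(-2, -5))) = Mul(Mul(Mul(-7, 6), 0), Add(2, Mul(-1, Add(-6, Mul(Rational(3, 2), -5))))) = Mul(Mul(-42, 0), Add(2, Mul(-1, Add(-6, Rational(-15, 2))))) = Mul(0, Add(2, Mul(-1, Rational(-27, 2)))) = Mul(0, Add(2, Rational(27, 2))) = Mul(0, Rational(31, 2)) = 0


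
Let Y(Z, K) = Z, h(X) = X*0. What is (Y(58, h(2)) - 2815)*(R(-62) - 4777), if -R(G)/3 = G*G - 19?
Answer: 44806764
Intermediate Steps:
R(G) = 57 - 3*G² (R(G) = -3*(G*G - 19) = -3*(G² - 19) = -3*(-19 + G²) = 57 - 3*G²)
h(X) = 0
(Y(58, h(2)) - 2815)*(R(-62) - 4777) = (58 - 2815)*((57 - 3*(-62)²) - 4777) = -2757*((57 - 3*3844) - 4777) = -2757*((57 - 11532) - 4777) = -2757*(-11475 - 4777) = -2757*(-16252) = 44806764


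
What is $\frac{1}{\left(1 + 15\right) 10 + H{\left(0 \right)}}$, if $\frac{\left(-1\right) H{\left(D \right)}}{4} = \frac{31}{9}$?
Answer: $\frac{9}{1316} \approx 0.0068389$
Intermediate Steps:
$H{\left(D \right)} = - \frac{124}{9}$ ($H{\left(D \right)} = - 4 \cdot \frac{31}{9} = - 4 \cdot 31 \cdot \frac{1}{9} = \left(-4\right) \frac{31}{9} = - \frac{124}{9}$)
$\frac{1}{\left(1 + 15\right) 10 + H{\left(0 \right)}} = \frac{1}{\left(1 + 15\right) 10 - \frac{124}{9}} = \frac{1}{16 \cdot 10 - \frac{124}{9}} = \frac{1}{160 - \frac{124}{9}} = \frac{1}{\frac{1316}{9}} = \frac{9}{1316}$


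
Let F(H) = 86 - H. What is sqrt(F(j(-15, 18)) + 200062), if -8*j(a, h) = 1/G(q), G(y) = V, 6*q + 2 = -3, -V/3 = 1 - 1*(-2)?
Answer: 7*sqrt(588190)/12 ≈ 447.38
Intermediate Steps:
V = -9 (V = -3*(1 - 1*(-2)) = -3*(1 + 2) = -3*3 = -9)
q = -5/6 (q = -1/3 + (1/6)*(-3) = -1/3 - 1/2 = -5/6 ≈ -0.83333)
G(y) = -9
j(a, h) = 1/72 (j(a, h) = -1/8/(-9) = -1/8*(-1/9) = 1/72)
sqrt(F(j(-15, 18)) + 200062) = sqrt((86 - 1*1/72) + 200062) = sqrt((86 - 1/72) + 200062) = sqrt(6191/72 + 200062) = sqrt(14410655/72) = 7*sqrt(588190)/12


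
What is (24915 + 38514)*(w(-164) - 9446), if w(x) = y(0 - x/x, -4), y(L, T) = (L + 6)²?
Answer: -597564609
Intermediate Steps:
y(L, T) = (6 + L)²
w(x) = 25 (w(x) = (6 + (0 - x/x))² = (6 + (0 - 1*1))² = (6 + (0 - 1))² = (6 - 1)² = 5² = 25)
(24915 + 38514)*(w(-164) - 9446) = (24915 + 38514)*(25 - 9446) = 63429*(-9421) = -597564609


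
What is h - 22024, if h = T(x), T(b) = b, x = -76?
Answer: -22100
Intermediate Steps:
h = -76
h - 22024 = -76 - 22024 = -22100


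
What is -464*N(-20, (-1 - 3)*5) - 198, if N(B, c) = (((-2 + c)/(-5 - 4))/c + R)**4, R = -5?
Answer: -1310602011539/4100625 ≈ -3.1961e+5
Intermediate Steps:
N(B, c) = (-5 + (2/9 - c/9)/c)**4 (N(B, c) = (((-2 + c)/(-5 - 4))/c - 5)**4 = (((-2 + c)/(-9))/c - 5)**4 = (((-2 + c)*(-1/9))/c - 5)**4 = ((2/9 - c/9)/c - 5)**4 = (-5 + (2/9 - c/9)/c)**4)
-464*N(-20, (-1 - 3)*5) - 198 = -7424*(-1 + 23*((-1 - 3)*5))**4/(6561*((-1 - 3)*5)**4) - 198 = -7424*(-1 + 23*(-4*5))**4/(6561*(-4*5)**4) - 198 = -7424*(-1 + 23*(-20))**4/(6561*(-20)**4) - 198 = -7424*(-1 - 460)**4/(6561*160000) - 198 = -7424*(-461)**4/(6561*160000) - 198 = -7424*45165175441/(6561*160000) - 198 = -464*45165175441/65610000 - 198 = -1309790087789/4100625 - 198 = -1310602011539/4100625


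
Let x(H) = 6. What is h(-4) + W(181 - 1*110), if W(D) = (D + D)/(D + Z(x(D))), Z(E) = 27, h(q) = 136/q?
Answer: -1595/49 ≈ -32.551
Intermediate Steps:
W(D) = 2*D/(27 + D) (W(D) = (D + D)/(D + 27) = (2*D)/(27 + D) = 2*D/(27 + D))
h(-4) + W(181 - 1*110) = 136/(-4) + 2*(181 - 1*110)/(27 + (181 - 1*110)) = 136*(-¼) + 2*(181 - 110)/(27 + (181 - 110)) = -34 + 2*71/(27 + 71) = -34 + 2*71/98 = -34 + 2*71*(1/98) = -34 + 71/49 = -1595/49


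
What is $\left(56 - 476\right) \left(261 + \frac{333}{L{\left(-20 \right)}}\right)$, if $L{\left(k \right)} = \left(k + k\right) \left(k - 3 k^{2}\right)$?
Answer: $- \frac{267479793}{2440} \approx -1.0962 \cdot 10^{5}$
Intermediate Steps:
$L{\left(k \right)} = 2 k \left(k - 3 k^{2}\right)$
$\left(56 - 476\right) \left(261 + \frac{333}{L{\left(-20 \right)}}\right) = \left(56 - 476\right) \left(261 + \frac{333}{\left(-20\right)^{2} \left(2 - -120\right)}\right) = - 420 \left(261 + \frac{333}{400 \left(2 + 120\right)}\right) = - 420 \left(261 + \frac{333}{400 \cdot 122}\right) = - 420 \left(261 + \frac{333}{48800}\right) = \left(-420\right) \frac{12737133}{48800} = - \frac{267479793}{2440}$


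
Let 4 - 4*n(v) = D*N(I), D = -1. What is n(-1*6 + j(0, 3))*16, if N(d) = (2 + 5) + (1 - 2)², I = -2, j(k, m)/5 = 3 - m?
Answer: 48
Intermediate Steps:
j(k, m) = 15 - 5*m (j(k, m) = 5*(3 - m) = 15 - 5*m)
N(d) = 8 (N(d) = 7 + (-1)² = 7 + 1 = 8)
n(v) = 3 (n(v) = 1 - (-1)*8/4 = 1 - ¼*(-8) = 1 + 2 = 3)
n(-1*6 + j(0, 3))*16 = 3*16 = 48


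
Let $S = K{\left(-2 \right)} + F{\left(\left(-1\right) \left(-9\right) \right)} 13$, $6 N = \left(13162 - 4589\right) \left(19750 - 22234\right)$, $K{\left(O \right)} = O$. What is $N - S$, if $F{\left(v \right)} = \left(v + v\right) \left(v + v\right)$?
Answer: $-3553432$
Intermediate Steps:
$F{\left(v \right)} = 4 v^{2}$ ($F{\left(v \right)} = 2 v 2 v = 4 v^{2}$)
$N = -3549222$ ($N = \frac{\left(13162 - 4589\right) \left(19750 - 22234\right)}{6} = \frac{8573 \left(-2484\right)}{6} = \frac{1}{6} \left(-21295332\right) = -3549222$)
$S = 4210$ ($S = -2 + 4 \left(\left(-1\right) \left(-9\right)\right)^{2} \cdot 13 = -2 + 4 \cdot 9^{2} \cdot 13 = -2 + 4 \cdot 81 \cdot 13 = -2 + 324 \cdot 13 = -2 + 4212 = 4210$)
$N - S = -3549222 - 4210 = -3553432$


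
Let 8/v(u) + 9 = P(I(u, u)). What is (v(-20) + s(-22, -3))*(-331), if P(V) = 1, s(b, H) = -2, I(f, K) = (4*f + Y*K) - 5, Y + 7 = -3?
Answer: 993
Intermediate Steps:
Y = -10 (Y = -7 - 3 = -10)
I(f, K) = -5 - 10*K + 4*f (I(f, K) = (4*f - 10*K) - 5 = (-10*K + 4*f) - 5 = -5 - 10*K + 4*f)
v(u) = -1 (v(u) = 8/(-9 + 1) = 8/(-8) = 8*(-1/8) = -1)
(v(-20) + s(-22, -3))*(-331) = (-1 - 2)*(-331) = -3*(-331) = 993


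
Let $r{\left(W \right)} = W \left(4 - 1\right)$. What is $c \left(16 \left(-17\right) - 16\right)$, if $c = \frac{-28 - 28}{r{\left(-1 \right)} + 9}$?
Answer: $2688$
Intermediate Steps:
$r{\left(W \right)} = 3 W$ ($r{\left(W \right)} = W 3 = 3 W$)
$c = - \frac{28}{3}$ ($c = \frac{-28 - 28}{3 \left(-1\right) + 9} = - \frac{56}{-3 + 9} = - \frac{56}{6} = \left(-56\right) \frac{1}{6} = - \frac{28}{3} \approx -9.3333$)
$c \left(16 \left(-17\right) - 16\right) = - \frac{28 \left(16 \left(-17\right) - 16\right)}{3} = - \frac{28 \left(-272 - 16\right)}{3} = \left(- \frac{28}{3}\right) \left(-288\right) = 2688$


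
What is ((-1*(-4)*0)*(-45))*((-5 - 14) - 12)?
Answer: 0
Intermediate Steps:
((-1*(-4)*0)*(-45))*((-5 - 14) - 12) = ((4*0)*(-45))*(-19 - 12) = (0*(-45))*(-31) = 0*(-31) = 0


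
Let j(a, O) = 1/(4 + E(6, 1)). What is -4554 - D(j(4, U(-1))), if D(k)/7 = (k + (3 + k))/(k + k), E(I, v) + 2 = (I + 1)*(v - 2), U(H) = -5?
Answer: -9017/2 ≈ -4508.5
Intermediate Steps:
E(I, v) = -2 + (1 + I)*(-2 + v) (E(I, v) = -2 + (I + 1)*(v - 2) = -2 + (1 + I)*(-2 + v))
j(a, O) = -1/5 (j(a, O) = 1/(4 + (-4 + 1 - 2*6 + 6*1)) = 1/(4 + (-4 + 1 - 12 + 6)) = 1/(4 - 9) = 1/(-5) = -1/5)
D(k) = 7*(3 + 2*k)/(2*k) (D(k) = 7*((k + (3 + k))/(k + k)) = 7*((3 + 2*k)/((2*k))) = 7*((3 + 2*k)*(1/(2*k))) = 7*((3 + 2*k)/(2*k)) = 7*(3 + 2*k)/(2*k))
-4554 - D(j(4, U(-1))) = -4554 - (7 + 21/(2*(-1/5))) = -4554 - (7 + (21/2)*(-5)) = -4554 - (7 - 105/2) = -4554 - 1*(-91/2) = -4554 + 91/2 = -9017/2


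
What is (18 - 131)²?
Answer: 12769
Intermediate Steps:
(18 - 131)² = (-113)² = 12769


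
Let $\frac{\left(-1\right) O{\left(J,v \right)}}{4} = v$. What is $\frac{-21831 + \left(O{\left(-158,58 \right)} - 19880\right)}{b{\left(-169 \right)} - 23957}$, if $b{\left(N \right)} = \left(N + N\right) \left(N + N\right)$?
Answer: $- \frac{41943}{90287} \approx -0.46455$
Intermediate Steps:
$O{\left(J,v \right)} = - 4 v$
$b{\left(N \right)} = 4 N^{2}$ ($b{\left(N \right)} = 2 N 2 N = 4 N^{2}$)
$\frac{-21831 + \left(O{\left(-158,58 \right)} - 19880\right)}{b{\left(-169 \right)} - 23957} = \frac{-21831 - 20112}{4 \left(-169\right)^{2} - 23957} = \frac{-21831 - 20112}{4 \cdot 28561 - 23957} = \frac{-21831 - 20112}{114244 - 23957} = - \frac{41943}{90287}$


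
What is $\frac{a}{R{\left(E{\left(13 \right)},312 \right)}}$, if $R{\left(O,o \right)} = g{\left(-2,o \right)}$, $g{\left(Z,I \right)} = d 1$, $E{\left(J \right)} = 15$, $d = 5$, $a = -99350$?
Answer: $-19870$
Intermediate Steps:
$g{\left(Z,I \right)} = 5$ ($g{\left(Z,I \right)} = 5 \cdot 1 = 5$)
$R{\left(O,o \right)} = 5$
$\frac{a}{R{\left(E{\left(13 \right)},312 \right)}} = - \frac{99350}{5} = \left(-99350\right) \frac{1}{5} = -19870$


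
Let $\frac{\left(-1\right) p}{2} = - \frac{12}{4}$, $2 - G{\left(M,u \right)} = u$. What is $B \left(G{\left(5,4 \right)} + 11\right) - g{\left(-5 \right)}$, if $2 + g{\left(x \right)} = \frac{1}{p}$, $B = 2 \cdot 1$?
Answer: $\frac{119}{6} \approx 19.833$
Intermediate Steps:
$B = 2$
$G{\left(M,u \right)} = 2 - u$
$p = 6$ ($p = - 2 \left(- \frac{12}{4}\right) = - 2 \left(\left(-12\right) \frac{1}{4}\right) = \left(-2\right) \left(-3\right) = 6$)
$g{\left(x \right)} = - \frac{11}{6}$ ($g{\left(x \right)} = -2 + \frac{1}{6} = - \frac{11}{6}$)
$B \left(G{\left(5,4 \right)} + 11\right) - g{\left(-5 \right)} = 2 \left(\left(2 - 4\right) + 11\right) - - \frac{11}{6} = 2 \left(\left(2 - 4\right) + 11\right) + \frac{11}{6} = 2 \left(-2 + 11\right) + \frac{11}{6} = 2 \cdot 9 + \frac{11}{6} = 18 + \frac{11}{6} = \frac{119}{6}$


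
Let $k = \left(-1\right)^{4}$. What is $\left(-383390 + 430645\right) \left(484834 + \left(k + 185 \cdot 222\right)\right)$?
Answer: $24851640775$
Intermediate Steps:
$k = 1$
$\left(-383390 + 430645\right) \left(484834 + \left(k + 185 \cdot 222\right)\right) = \left(-383390 + 430645\right) \left(484834 + \left(1 + 185 \cdot 222\right)\right) = 47255 \left(484834 + \left(1 + 41070\right)\right) = 47255 \left(484834 + 41071\right) = 47255 \cdot 525905 = 24851640775$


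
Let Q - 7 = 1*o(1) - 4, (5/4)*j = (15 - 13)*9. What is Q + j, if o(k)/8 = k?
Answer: 127/5 ≈ 25.400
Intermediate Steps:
o(k) = 8*k
j = 72/5 (j = 4*((15 - 13)*9)/5 = 4*(2*9)/5 = (4/5)*18 = 72/5 ≈ 14.400)
Q = 11 (Q = 7 + (1*(8*1) - 4) = 7 + (1*8 - 4) = 7 + (8 - 4) = 7 + 4 = 11)
Q + j = 11 + 72/5 = 127/5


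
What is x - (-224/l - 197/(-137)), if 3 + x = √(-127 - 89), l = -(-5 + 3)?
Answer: 14736/137 + 6*I*√6 ≈ 107.56 + 14.697*I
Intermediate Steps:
l = 2 (l = -1*(-2) = 2)
x = -3 + 6*I*√6 (x = -3 + √(-127 - 89) = -3 + √(-216) = -3 + 6*I*√6 ≈ -3.0 + 14.697*I)
x - (-224/l - 197/(-137)) = (-3 + 6*I*√6) - (-224/2 - 197/(-137)) = (-3 + 6*I*√6) - (-224*½ - 197*(-1/137)) = (-3 + 6*I*√6) - (-112 + 197/137) = (-3 + 6*I*√6) - 1*(-15147/137) = (-3 + 6*I*√6) + 15147/137 = 14736/137 + 6*I*√6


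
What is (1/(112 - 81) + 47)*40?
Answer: 58320/31 ≈ 1881.3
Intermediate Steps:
(1/(112 - 81) + 47)*40 = (1/31 + 47)*40 = (1458/31)*40 = 58320/31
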